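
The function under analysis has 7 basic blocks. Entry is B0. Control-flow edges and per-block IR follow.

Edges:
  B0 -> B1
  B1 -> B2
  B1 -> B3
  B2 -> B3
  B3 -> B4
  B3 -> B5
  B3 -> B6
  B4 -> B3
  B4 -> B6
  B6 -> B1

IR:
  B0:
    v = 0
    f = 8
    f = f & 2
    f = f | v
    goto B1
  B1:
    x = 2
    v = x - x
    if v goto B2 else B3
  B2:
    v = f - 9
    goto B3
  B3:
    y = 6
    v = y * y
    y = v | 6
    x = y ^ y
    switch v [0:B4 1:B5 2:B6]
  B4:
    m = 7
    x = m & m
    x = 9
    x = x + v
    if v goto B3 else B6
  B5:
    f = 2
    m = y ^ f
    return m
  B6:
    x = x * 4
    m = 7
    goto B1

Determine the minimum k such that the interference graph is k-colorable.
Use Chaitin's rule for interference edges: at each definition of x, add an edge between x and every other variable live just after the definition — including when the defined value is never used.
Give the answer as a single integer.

Answer: 4

Analysis:
Per-block:
  B0 def {f,v} use ∅
  B1 def {v,x} use ∅
  B2 def {v} use {f}
  B3 def {v,x,y} use ∅
  B4 def {m,x} use {v}
  B5 def {f,m} use {y}
  B6 def {m,x} use {x}

Live sets:
  live B0: ∅→{f}
  live B1: {f}→{f}
  live B2: {f}→{f}
  live B3: {f}→{f,v,x,y}
  live B4: {f,v}→{f,x}
  live B5: {y}→∅
  live B6: {f,x}→{f}

Interference:
  f — {m,v,x,y}
  m — {f,v}
  v — {f,m,x,y}
  x — {f,v,y}
  y — {f,v,x}

Colouring:
  {f,v,x,y} pairwise interfere (4-clique) ⇒ χ ≥ 4
  assign f→c0 m→c2 v→c1 x→c2 y→c3 — no edge inside a register ⇒ χ ≤ 4
  χ = 4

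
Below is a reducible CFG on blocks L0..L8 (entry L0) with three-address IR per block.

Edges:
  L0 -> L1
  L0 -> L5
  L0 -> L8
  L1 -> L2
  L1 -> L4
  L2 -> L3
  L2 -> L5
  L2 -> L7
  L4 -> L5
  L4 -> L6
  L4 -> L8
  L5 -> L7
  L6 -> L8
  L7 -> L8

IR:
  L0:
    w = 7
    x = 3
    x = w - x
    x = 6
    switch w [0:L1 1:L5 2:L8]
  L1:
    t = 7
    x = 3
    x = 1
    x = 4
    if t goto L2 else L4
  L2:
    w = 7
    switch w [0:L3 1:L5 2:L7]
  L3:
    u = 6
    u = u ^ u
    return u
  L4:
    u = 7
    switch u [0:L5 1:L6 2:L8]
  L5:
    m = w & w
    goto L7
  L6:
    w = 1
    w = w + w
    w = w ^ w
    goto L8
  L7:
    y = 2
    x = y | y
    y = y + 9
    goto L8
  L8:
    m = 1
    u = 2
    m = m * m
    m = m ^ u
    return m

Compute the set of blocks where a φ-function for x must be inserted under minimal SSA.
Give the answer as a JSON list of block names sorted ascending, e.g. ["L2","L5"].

idom tree: L1←L0 L2←L1 L3←L2 L4←L1 L5←L0 L6←L4 L7←L0 L8←L0
Join-block Dom:
  L5: preds {L0,L2,L4}: {L0} ∩ {L0,L1,L2} ∩ {L0,L1,L4} = {L0}; idom=L0
  L7: preds {L2,L5}: {L0,L1,L2} ∩ {L0,L5} = {L0}; idom=L0
  L8: preds {L0,L4,L6,L7}: {L0} ∩ {L0,L1,L4} ∩ {L0,L1,L4,L6} ∩ {L0,L7} = {L0}; idom=L0

DF walk-up:
  L5←L0: walk · to L0
  L5←L2: walk L2→L1 to L0
  L5←L4: walk L4→L1 to L0
  L7←L2: walk L2→L1 to L0
  L7←L5: walk L5 to L0
  L8←L0: walk · to L0
  L8←L4: walk L4→L1 to L0
  L8←L6: walk L6→L4→L1 to L0
  L8←L7: walk L7 to L0
  DF(L0)=∅
  DF(L1)={L5,L7,L8}
  DF(L2)={L5,L7}
  DF(L3)=∅
  DF(L4)={L5,L8}
  DF(L5)={L7}
  DF(L6)={L8}
  DF(L7)={L8}
  DF(L8)=∅

φ for x: defs {L0,L1,L7}
  DF⁺ = {L5,L7,L8}

Answer: ["L5", "L7", "L8"]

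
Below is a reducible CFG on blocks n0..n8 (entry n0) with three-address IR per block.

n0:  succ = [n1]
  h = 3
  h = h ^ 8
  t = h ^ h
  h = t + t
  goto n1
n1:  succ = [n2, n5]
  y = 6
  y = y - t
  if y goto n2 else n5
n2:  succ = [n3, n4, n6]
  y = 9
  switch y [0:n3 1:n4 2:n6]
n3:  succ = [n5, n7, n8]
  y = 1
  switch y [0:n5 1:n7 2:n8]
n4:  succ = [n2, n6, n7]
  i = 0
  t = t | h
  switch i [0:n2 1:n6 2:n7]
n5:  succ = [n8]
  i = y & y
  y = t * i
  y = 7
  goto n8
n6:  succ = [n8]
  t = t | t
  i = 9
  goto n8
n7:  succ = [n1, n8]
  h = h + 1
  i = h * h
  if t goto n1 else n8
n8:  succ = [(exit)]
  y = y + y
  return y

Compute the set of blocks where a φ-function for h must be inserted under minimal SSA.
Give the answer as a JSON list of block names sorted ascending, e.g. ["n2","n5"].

idom tree: n1←n0 n2←n1 n3←n2 n4←n2 n5←n1 n6←n2 n7←n2 n8←n1
Dom∩ at merges:
  n1: preds {n0,n7}: {n0} ∩ {n0,n1,n2,n7} = {n0}; idom=n0
  n2: preds {n1,n4}: {n0,n1} ∩ {n0,n1,n2,n4} = {n0,n1}; idom=n1
  n5: preds {n1,n3}: {n0,n1} ∩ {n0,n1,n2,n3} = {n0,n1}; idom=n1
  n6: preds {n2,n4}: {n0,n1,n2} ∩ {n0,n1,n2,n4} = {n0,n1,n2}; idom=n2
  n7: preds {n3,n4}: {n0,n1,n2,n3} ∩ {n0,n1,n2,n4} = {n0,n1,n2}; idom=n2
  n8: preds {n3,n5,n6,n7}: {n0,n1,n2,n3} ∩ {n0,n1,n5} ∩ {n0,n1,n2,n6} ∩ {n0,n1,n2,n7} = {n0,n1}; idom=n1

DF derivation:
  n1←n0: walk · to n0
  n1←n7: walk n7→n2→n1 to n0
  n2←n1: walk · to n1
  n2←n4: walk n4→n2 to n1
  n5←n1: walk · to n1
  n5←n3: walk n3→n2 to n1
  n6←n2: walk · to n2
  n6←n4: walk n4 to n2
  n7←n3: walk n3 to n2
  n7←n4: walk n4 to n2
  n8←n3: walk n3→n2 to n1
  n8←n5: walk n5 to n1
  n8←n6: walk n6→n2 to n1
  n8←n7: walk n7→n2 to n1
  n0 → ∅
  n1 → {n1}
  n2 → {n1,n2,n5,n8}
  n3 → {n5,n7,n8}
  n4 → {n2,n6,n7}
  n5 → {n8}
  n6 → {n8}
  n7 → {n1,n8}
  n8 → ∅

φ for h: defs {n0,n7}
  DF⁺ = {n1,n8}

Answer: ["n1", "n8"]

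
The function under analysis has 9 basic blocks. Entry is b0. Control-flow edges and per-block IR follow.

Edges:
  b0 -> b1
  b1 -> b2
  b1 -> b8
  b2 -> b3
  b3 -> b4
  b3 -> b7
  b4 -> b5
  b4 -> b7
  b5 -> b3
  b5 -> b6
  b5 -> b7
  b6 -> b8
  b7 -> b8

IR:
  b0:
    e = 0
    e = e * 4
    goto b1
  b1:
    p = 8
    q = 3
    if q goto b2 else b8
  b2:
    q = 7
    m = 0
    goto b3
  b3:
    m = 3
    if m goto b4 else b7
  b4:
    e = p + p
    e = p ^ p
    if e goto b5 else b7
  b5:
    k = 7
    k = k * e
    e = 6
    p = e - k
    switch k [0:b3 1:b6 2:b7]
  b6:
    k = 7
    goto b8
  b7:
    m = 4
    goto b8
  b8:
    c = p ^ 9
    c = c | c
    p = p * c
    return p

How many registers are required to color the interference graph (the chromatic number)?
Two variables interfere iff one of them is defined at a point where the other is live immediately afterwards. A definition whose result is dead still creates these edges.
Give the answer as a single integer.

Answer: 3

Analysis:
Block summaries:
  b0: def={e} ue=∅
  b1: def={p,q} ue=∅
  b2: def={m,q} ue=∅
  b3: def={m} ue=∅
  b4: def={e} ue={p}
  b5: def={e,k,p} ue={e}
  b6: def={k} ue=∅
  b7: def={m} ue=∅
  b8: def={c,p} ue={p}

Liveness:
  b0 li=∅ lo=∅
  b1 li=∅ lo={p}
  b2 li={p} lo={p}
  b3 li={p} lo={p}
  b4 li={p} lo={e,p}
  b5 li={e} lo={p}
  b6 li={p} lo={p}
  b7 li={p} lo={p}
  b8 li={p} lo=∅

Interference:
  c: {p}
  e: {k,p}
  k: {e,p}
  m: {p}
  p: {c,e,k,m,q}
  q: {p}

Registers:
  clique {e,k,p} ⇒ need ≥ 3
  assign c→r1 e→r1 k→r2 m→r1 p→r0 q→r1 — no edge inside a register ⇒ χ ≤ 3
  χ = 3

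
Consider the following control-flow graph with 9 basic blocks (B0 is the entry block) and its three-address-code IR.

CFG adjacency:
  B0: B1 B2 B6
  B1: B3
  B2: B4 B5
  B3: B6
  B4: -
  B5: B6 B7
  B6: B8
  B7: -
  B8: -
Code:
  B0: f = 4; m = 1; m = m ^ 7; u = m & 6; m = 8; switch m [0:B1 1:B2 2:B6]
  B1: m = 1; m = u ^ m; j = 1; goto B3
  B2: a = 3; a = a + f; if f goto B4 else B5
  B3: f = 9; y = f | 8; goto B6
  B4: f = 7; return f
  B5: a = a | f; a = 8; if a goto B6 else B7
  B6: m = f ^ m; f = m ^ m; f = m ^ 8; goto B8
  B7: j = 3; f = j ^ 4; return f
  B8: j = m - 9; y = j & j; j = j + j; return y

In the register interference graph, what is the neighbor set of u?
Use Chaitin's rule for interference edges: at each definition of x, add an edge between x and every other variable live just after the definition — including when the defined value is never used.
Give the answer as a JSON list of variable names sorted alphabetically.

Answer: ["f", "m"]

Analysis:
def/use:
  B0: def={f,m,u} ue=∅
  B1: def={j,m} ue={u}
  B2: def={a} ue={f}
  B3: def={f,y} ue=∅
  B4: def={f} ue=∅
  B5: def={a} ue={a,f}
  B6: def={f,m} ue={f,m}
  B7: def={f,j} ue=∅
  B8: def={j,y} ue={m}

Backward fixpoint:
  B0: in=∅ out={f,m,u}
  B1: in={u} out={m}
  B2: in={f,m} out={a,f,m}
  B3: in={m} out={f,m}
  B4: in=∅ out=∅
  B5: in={a,f,m} out={f,m}
  B6: in={f,m} out={m}
  B7: in=∅ out=∅
  B8: in={m} out=∅

Interfere edges:
  a↔{f,m}
  f↔{a,m,u,y}
  j↔{m,y}
  m↔{a,f,j,u,y}
  u↔{f,m}
  y↔{f,j,m}

N(u) = ["f", "m"]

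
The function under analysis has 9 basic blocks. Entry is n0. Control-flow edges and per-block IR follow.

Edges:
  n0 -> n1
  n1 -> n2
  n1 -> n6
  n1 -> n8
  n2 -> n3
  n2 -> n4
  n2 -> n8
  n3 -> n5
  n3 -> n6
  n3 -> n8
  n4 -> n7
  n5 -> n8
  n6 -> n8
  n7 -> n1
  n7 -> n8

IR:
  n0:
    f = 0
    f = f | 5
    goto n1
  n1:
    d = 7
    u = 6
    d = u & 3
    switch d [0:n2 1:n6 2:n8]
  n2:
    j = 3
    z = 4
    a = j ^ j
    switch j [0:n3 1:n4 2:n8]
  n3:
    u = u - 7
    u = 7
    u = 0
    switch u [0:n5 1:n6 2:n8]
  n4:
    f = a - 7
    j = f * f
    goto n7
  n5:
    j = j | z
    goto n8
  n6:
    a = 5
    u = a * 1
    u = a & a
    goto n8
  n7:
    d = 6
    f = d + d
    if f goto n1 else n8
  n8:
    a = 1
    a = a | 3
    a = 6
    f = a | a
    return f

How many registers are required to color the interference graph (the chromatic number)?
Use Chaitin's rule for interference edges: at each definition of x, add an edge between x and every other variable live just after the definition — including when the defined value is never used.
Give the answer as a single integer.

Answer: 4

Analysis:
Block summaries:
  n0: {f} / ∅
  n1: {d,u} / ∅
  n2: {a,j,z} / ∅
  n3: {u} / {u}
  n4: {f,j} / {a}
  n5: {j} / {j,z}
  n6: {a,u} / ∅
  n7: {d,f} / ∅
  n8: {a,f} / ∅

Backward fixpoint:
  n0: in=∅ out=∅
  n1: in=∅ out={u}
  n2: in={u} out={a,j,u,z}
  n3: in={j,u,z} out={j,z}
  n4: in={a} out=∅
  n5: in={j,z} out=∅
  n6: in=∅ out=∅
  n7: in=∅ out=∅
  n8: in=∅ out=∅

Conflict graph:
  a↔{j,u,z}
  d↔{u}
  f↔∅
  j↔{a,u,z}
  u↔{a,d,j,z}
  z↔{a,j,u}

Colouring:
  clique {a,j,u,z} ⇒ need ≥ 4
  4-colouring: c0={f,u}  c1={a,d}  c2={j}  c3={z}
  χ = 4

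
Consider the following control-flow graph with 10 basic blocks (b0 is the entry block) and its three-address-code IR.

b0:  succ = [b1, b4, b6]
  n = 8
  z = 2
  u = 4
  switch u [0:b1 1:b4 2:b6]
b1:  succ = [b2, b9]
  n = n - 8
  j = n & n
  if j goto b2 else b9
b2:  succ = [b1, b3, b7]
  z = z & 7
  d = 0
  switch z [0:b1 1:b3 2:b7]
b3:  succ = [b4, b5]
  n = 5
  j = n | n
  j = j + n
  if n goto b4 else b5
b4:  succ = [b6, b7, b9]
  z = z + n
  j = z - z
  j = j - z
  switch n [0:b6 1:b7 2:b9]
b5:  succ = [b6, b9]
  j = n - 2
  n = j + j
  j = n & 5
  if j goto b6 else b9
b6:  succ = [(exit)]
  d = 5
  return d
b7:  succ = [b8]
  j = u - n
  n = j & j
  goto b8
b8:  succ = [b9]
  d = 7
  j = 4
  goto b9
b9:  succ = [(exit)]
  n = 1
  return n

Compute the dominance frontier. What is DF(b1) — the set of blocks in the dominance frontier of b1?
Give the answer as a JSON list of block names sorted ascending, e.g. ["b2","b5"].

idom tree: b1←b0 b2←b1 b3←b2 b4←b0 b5←b3 b6←b0 b7←b0 b8←b7 b9←b0
Dom∩ at merges:
  b1: preds {b0,b2}: {b0} ∩ {b0,b1,b2} = {b0}; idom=b0
  b4: preds {b0,b3}: {b0} ∩ {b0,b1,b2,b3} = {b0}; idom=b0
  b6: preds {b0,b4,b5}: {b0} ∩ {b0,b4} ∩ {b0,b1,b2,b3,b5} = {b0}; idom=b0
  b7: preds {b2,b4}: {b0,b1,b2} ∩ {b0,b4} = {b0}; idom=b0
  b9: preds {b1,b4,b5,b8}: {b0,b1} ∩ {b0,b4} ∩ {b0,b1,b2,b3,b5} ∩ {b0,b7,b8} = {b0}; idom=b0

DF walk-up:
  join b1 pred b0: · stop@b0
  join b1 pred b2: b2→b1 stop@b0
  join b4 pred b0: · stop@b0
  join b4 pred b3: b3→b2→b1 stop@b0
  join b6 pred b0: · stop@b0
  join b6 pred b4: b4 stop@b0
  join b6 pred b5: b5→b3→b2→b1 stop@b0
  join b7 pred b2: b2→b1 stop@b0
  join b7 pred b4: b4 stop@b0
  join b9 pred b1: b1 stop@b0
  join b9 pred b4: b4 stop@b0
  join b9 pred b5: b5→b3→b2→b1 stop@b0
  join b9 pred b8: b8→b7 stop@b0
  DF(b0)=∅
  DF(b1)={b1,b4,b6,b7,b9}
  DF(b2)={b1,b4,b6,b7,b9}
  DF(b3)={b4,b6,b9}
  DF(b4)={b6,b7,b9}
  DF(b5)={b6,b9}
  DF(b6)=∅
  DF(b7)={b9}
  DF(b8)={b9}
  DF(b9)=∅

DF(b1) = ["b1", "b4", "b6", "b7", "b9"]

Answer: ["b1", "b4", "b6", "b7", "b9"]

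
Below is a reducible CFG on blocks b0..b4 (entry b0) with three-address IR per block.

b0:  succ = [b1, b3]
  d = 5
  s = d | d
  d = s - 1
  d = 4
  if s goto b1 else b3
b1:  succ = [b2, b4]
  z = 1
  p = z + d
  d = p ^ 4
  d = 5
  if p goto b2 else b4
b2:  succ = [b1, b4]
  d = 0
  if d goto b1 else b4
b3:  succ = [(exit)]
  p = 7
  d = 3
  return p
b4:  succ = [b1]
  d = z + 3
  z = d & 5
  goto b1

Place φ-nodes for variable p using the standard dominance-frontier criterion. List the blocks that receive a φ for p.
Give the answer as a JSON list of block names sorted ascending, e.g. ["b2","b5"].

idom tree: b1←b0 b2←b1 b3←b0 b4←b1
Dom∩ at merges:
  b1: preds {b0,b2,b4}: {b0} ∩ {b0,b1,b2} ∩ {b0,b1,b4} = {b0}; idom=b0
  b4: preds {b1,b2}: {b0,b1} ∩ {b0,b1,b2} = {b0,b1}; idom=b1

DF derivation:
  b1←b0: walk · to b0
  b1←b2: walk b2→b1 to b0
  b1←b4: walk b4→b1 to b0
  b4←b1: walk · to b1
  b4←b2: walk b2 to b1
  DF(b0)=∅
  DF(b1)={b1}
  DF(b2)={b1,b4}
  DF(b3)=∅
  DF(b4)={b1}

φ for p: defs {b1,b3}
  DF⁺ = {b1}

Answer: ["b1"]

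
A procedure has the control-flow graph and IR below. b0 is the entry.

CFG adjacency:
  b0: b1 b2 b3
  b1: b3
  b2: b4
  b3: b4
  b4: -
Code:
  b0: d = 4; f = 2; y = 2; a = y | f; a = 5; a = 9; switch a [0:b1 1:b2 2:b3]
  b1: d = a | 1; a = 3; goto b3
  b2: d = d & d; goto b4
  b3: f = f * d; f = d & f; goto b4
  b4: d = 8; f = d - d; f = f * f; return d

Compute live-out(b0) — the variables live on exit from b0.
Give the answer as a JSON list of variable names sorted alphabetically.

def/use:
  b0: def={a,d,f,y} ue=∅
  b1: def={a,d} ue={a}
  b2: def={d} ue={d}
  b3: def={f} ue={d,f}
  b4: def={d,f} ue=∅

Live sets:
  b0: in=∅ out={a,d,f}
  b1: in={a,f} out={d,f}
  b2: in={d} out=∅
  b3: in={d,f} out=∅
  b4: in=∅ out=∅

live-out(b0) = ["a", "d", "f"]

Answer: ["a", "d", "f"]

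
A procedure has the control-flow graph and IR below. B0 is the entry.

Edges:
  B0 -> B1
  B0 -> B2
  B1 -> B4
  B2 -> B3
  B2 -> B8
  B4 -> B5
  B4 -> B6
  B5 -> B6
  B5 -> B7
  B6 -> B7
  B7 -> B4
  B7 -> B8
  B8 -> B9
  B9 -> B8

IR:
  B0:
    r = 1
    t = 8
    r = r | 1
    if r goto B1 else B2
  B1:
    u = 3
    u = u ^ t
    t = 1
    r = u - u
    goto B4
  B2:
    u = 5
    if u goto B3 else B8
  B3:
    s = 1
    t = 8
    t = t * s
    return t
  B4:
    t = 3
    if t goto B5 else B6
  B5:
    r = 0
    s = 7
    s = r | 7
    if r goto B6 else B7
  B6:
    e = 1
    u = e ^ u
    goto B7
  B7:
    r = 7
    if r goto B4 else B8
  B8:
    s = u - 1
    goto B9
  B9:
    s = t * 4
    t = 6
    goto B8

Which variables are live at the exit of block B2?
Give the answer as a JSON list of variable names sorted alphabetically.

Per-block:
  B0 def {r,t} use ∅
  B1 def {r,t,u} use {t}
  B2 def {u} use ∅
  B3 def {s,t} use ∅
  B4 def {t} use ∅
  B5 def {r,s} use ∅
  B6 def {e,u} use {u}
  B7 def {r} use ∅
  B8 def {s} use {u}
  B9 def {s,t} use {t}

Liveness:
  live B0: ∅→{t}
  live B1: {t}→{u}
  live B2: {t}→{t,u}
  live B3: ∅→∅
  live B4: {u}→{t,u}
  live B5: {t,u}→{t,u}
  live B6: {t,u}→{t,u}
  live B7: {t,u}→{t,u}
  live B8: {t,u}→{t,u}
  live B9: {t,u}→{t,u}

live-out(B2) = ["t", "u"]

Answer: ["t", "u"]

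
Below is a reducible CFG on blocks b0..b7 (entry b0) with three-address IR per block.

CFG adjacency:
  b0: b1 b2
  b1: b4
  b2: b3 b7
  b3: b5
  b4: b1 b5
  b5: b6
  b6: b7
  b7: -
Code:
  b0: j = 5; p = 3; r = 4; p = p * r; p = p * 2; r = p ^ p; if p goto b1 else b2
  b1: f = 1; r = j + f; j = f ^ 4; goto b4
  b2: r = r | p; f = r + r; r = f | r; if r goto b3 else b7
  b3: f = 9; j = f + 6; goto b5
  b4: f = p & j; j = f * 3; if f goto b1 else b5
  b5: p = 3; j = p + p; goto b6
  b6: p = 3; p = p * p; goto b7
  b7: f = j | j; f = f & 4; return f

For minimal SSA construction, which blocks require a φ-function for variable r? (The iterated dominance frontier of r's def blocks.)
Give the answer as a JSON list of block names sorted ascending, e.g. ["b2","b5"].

idom tree: b1←b0 b2←b0 b3←b2 b4←b1 b5←b0 b6←b5 b7←b0
Dom∩ at merges:
  b1: preds {b0,b4}: {b0} ∩ {b0,b1,b4} = {b0}; idom=b0
  b5: preds {b3,b4}: {b0,b2,b3} ∩ {b0,b1,b4} = {b0}; idom=b0
  b7: preds {b2,b6}: {b0,b2} ∩ {b0,b5,b6} = {b0}; idom=b0

Frontier:
  join b1 pred b0: · stop@b0
  join b1 pred b4: b4→b1 stop@b0
  join b5 pred b3: b3→b2 stop@b0
  join b5 pred b4: b4→b1 stop@b0
  join b7 pred b2: b2 stop@b0
  join b7 pred b6: b6→b5 stop@b0
  b0 → ∅
  b1 → {b1,b5}
  b2 → {b5,b7}
  b3 → {b5}
  b4 → {b1,b5}
  b5 → {b7}
  b6 → {b7}
  b7 → ∅

φ for r: defs {b0,b1,b2}
  DF⁺ = {b1,b5,b7}

Answer: ["b1", "b5", "b7"]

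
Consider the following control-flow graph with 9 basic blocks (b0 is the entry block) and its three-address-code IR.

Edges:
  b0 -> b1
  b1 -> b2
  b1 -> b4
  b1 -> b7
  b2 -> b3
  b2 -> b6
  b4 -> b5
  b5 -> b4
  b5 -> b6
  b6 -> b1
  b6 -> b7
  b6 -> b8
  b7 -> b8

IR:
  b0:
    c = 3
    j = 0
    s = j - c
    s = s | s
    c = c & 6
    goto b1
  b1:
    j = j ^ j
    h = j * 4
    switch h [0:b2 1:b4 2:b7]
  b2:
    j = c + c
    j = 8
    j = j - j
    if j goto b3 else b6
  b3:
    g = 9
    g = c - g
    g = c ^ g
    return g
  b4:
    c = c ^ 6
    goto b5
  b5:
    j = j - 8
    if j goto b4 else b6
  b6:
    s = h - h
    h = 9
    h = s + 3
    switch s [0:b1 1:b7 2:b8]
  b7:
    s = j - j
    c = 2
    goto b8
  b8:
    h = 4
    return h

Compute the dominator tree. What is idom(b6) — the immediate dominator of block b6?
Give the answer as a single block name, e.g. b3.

Answer: b1

Analysis:
idom tree: b1←b0 b2←b1 b3←b2 b4←b1 b5←b4 b6←b1 b7←b1 b8←b1
Dom∩ at merges:
  b1: preds {b0,b6}: {b0} ∩ {b0,b1,b6} = {b0}; idom=b0
  b4: preds {b1,b5}: {b0,b1} ∩ {b0,b1,b4,b5} = {b0,b1}; idom=b1
  b6: preds {b2,b5}: {b0,b1,b2} ∩ {b0,b1,b4,b5} = {b0,b1}; idom=b1
  b7: preds {b1,b6}: {b0,b1} ∩ {b0,b1,b6} = {b0,b1}; idom=b1
  b8: preds {b6,b7}: {b0,b1,b6} ∩ {b0,b1,b7} = {b0,b1}; idom=b1

idom(b6) = b1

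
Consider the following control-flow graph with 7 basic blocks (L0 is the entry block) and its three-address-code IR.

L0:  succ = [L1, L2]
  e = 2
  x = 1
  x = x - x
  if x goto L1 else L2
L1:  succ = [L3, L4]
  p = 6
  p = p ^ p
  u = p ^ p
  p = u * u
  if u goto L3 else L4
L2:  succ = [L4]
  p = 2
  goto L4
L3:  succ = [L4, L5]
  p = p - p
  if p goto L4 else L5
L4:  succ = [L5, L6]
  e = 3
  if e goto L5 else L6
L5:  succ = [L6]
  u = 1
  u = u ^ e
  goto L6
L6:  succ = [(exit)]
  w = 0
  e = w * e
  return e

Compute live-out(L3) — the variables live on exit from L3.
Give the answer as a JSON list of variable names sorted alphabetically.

Answer: ["e"]

Analysis:
def/use:
  L0: {e,x} / ∅
  L1: {p,u} / ∅
  L2: {p} / ∅
  L3: {p} / {p}
  L4: {e} / ∅
  L5: {u} / {e}
  L6: {e,w} / {e}

Backward fixpoint:
  live L0: ∅→{e}
  live L1: {e}→{e,p}
  live L2: ∅→∅
  live L3: {e,p}→{e}
  live L4: ∅→{e}
  live L5: {e}→{e}
  live L6: {e}→∅

live-out(L3) = ["e"]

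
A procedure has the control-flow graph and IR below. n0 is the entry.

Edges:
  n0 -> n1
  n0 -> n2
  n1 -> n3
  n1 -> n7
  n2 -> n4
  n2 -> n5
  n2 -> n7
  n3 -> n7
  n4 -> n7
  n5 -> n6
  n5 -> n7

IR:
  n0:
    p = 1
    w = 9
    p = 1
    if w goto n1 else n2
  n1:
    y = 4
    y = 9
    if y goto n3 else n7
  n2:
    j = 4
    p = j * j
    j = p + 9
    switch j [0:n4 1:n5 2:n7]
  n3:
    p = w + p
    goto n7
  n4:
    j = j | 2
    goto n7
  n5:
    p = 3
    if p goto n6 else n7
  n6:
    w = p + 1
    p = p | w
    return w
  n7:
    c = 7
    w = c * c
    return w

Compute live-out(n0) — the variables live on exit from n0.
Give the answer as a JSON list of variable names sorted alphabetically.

Answer: ["p", "w"]

Derivation:
Block summaries:
  n0 def {p,w} use ∅
  n1 def {y} use ∅
  n2 def {j,p} use ∅
  n3 def {p} use {p,w}
  n4 def {j} use {j}
  n5 def {p} use ∅
  n6 def {p,w} use {p}
  n7 def {c,w} use ∅

Backward fixpoint:
  n0 li=∅ lo={p,w}
  n1 li={p,w} lo={p,w}
  n2 li=∅ lo={j}
  n3 li={p,w} lo=∅
  n4 li={j} lo=∅
  n5 li=∅ lo={p}
  n6 li={p} lo=∅
  n7 li=∅ lo=∅

live-out(n0) = ["p", "w"]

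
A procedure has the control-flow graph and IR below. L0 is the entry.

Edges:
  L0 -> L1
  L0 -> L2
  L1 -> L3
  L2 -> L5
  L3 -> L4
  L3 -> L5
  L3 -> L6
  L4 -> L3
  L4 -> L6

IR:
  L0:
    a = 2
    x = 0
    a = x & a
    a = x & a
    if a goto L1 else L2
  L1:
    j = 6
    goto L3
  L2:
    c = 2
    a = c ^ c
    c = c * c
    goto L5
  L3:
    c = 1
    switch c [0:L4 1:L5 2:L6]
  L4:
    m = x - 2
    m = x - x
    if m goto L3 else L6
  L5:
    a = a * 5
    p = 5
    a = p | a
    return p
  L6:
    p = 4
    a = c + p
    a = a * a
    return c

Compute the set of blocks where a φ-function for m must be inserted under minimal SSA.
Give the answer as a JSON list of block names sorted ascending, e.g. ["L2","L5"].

Answer: ["L3", "L5", "L6"]

Analysis:
idom tree: L1←L0 L2←L0 L3←L1 L4←L3 L5←L0 L6←L3
Dom∩ at merges:
  L3: preds {L1,L4}: {L0,L1} ∩ {L0,L1,L3,L4} = {L0,L1}; idom=L1
  L5: preds {L2,L3}: {L0,L2} ∩ {L0,L1,L3} = {L0}; idom=L0
  L6: preds {L3,L4}: {L0,L1,L3} ∩ {L0,L1,L3,L4} = {L0,L1,L3}; idom=L3

DF walk-up:
  L3←L1: walk · to L1
  L3←L4: walk L4→L3 to L1
  L5←L2: walk L2 to L0
  L5←L3: walk L3→L1 to L0
  L6←L3: walk · to L3
  L6←L4: walk L4 to L3
  L0: DF=∅
  L1: DF={L5}
  L2: DF={L5}
  L3: DF={L3,L5}
  L4: DF={L3,L6}
  L5: DF=∅
  L6: DF=∅

φ for m: defs {L4}
  DF⁺ = {L3,L5,L6}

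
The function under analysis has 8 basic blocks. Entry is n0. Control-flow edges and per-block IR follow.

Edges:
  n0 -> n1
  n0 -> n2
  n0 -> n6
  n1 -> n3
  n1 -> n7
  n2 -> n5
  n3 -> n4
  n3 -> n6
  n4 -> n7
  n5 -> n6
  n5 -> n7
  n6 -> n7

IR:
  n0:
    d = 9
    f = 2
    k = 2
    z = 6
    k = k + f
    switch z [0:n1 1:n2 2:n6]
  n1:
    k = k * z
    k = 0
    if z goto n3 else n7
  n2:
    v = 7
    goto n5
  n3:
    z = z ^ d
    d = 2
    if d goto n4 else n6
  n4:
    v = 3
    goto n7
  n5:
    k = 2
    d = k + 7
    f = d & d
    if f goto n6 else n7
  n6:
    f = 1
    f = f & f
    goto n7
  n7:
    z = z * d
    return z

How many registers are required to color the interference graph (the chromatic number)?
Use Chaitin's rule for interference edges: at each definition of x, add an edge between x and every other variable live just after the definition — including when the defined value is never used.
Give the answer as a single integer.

Answer: 4

Derivation:
Per-block:
  n0 def {d,f,k,z} use ∅
  n1 def {k} use {k,z}
  n2 def {v} use ∅
  n3 def {d,z} use {d,z}
  n4 def {v} use ∅
  n5 def {d,f,k} use ∅
  n6 def {f} use ∅
  n7 def {z} use {d,z}

Live sets:
  n0 li=∅ lo={d,k,z}
  n1 li={d,k,z} lo={d,z}
  n2 li={z} lo={z}
  n3 li={d,z} lo={d,z}
  n4 li={d,z} lo={d,z}
  n5 li={z} lo={d,z}
  n6 li={d,z} lo={d,z}
  n7 li={d,z} lo=∅

Interfere edges:
  d: {f,k,v,z}
  f: {d,k,z}
  k: {d,f,z}
  v: {d,z}
  z: {d,f,k,v}

Registers:
  lower bound: {d,f,k,z} mutually conflict ⇒ χ ≥ 4
  4-colouring: c0={d}  c1={z}  c2={f,v}  c3={k}
  χ = 4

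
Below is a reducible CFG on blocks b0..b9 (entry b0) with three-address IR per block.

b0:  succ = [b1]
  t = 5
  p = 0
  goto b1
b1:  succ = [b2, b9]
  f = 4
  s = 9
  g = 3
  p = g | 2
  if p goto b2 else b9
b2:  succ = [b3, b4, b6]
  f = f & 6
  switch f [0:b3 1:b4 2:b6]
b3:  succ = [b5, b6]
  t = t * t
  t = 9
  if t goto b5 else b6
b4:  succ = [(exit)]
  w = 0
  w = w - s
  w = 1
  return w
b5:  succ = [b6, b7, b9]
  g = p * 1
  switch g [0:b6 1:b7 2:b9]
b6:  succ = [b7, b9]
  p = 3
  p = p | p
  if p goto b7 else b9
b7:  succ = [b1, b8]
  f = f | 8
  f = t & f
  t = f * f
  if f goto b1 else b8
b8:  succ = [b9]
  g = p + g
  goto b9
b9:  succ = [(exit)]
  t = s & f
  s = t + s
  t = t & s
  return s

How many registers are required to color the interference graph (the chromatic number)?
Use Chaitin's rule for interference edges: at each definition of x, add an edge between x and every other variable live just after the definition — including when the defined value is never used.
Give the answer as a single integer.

Per-block:
  b0: {p,t} / ∅
  b1: {f,g,p,s} / ∅
  b2: {f} / {f}
  b3: {t} / {t}
  b4: {w} / {s}
  b5: {g} / {p}
  b6: {p} / ∅
  b7: {f,t} / {f,t}
  b8: {g} / {g,p}
  b9: {s,t} / {f,s}

Live sets:
  b0 li=∅ lo={t}
  b1 li={t} lo={f,g,p,s,t}
  b2 li={f,g,p,s,t} lo={f,g,p,s,t}
  b3 li={f,g,p,s,t} lo={f,g,p,s,t}
  b4 li={s} lo=∅
  b5 li={f,p,s,t} lo={f,g,p,s,t}
  b6 li={f,g,s,t} lo={f,g,p,s,t}
  b7 li={f,g,p,s,t} lo={f,g,p,s,t}
  b8 li={f,g,p,s} lo={f,s}
  b9 li={f,s} lo=∅

Interfere edges:
  f — {g,p,s,t}
  g — {f,p,s,t}
  p — {f,g,s,t}
  s — {f,g,p,t,w}
  t — {f,g,p,s}
  w — {s}

Registers:
  lower bound: {f,g,p,s,t} mutually conflict ⇒ χ ≥ 5
  assign f→r1 g→r2 p→r3 s→r0 t→r4 w→r1 — no edge inside a register ⇒ χ ≤ 5
  χ = 5

Answer: 5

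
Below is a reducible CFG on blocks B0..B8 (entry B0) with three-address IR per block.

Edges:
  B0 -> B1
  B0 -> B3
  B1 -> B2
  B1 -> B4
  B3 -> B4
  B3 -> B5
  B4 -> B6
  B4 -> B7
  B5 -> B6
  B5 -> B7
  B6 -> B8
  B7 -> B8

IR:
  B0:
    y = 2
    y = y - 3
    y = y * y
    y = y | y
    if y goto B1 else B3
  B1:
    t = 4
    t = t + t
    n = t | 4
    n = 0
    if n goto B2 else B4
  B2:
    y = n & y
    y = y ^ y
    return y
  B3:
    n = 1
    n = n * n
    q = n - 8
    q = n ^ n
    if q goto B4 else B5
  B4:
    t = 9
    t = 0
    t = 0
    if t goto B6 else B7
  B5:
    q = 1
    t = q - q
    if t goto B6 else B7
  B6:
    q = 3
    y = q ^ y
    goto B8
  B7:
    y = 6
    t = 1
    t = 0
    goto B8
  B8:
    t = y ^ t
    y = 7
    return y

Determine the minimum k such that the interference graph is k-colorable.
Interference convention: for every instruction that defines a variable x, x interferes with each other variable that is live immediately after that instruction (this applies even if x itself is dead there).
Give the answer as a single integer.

Answer: 3

Derivation:
def/use:
  B0 def {y} use ∅
  B1 def {n,t} use ∅
  B2 def {y} use {n,y}
  B3 def {n,q} use ∅
  B4 def {t} use ∅
  B5 def {q,t} use ∅
  B6 def {q,y} use {y}
  B7 def {t,y} use ∅
  B8 def {t,y} use {t,y}

Backward fixpoint:
  B0 li=∅ lo={y}
  B1 li={y} lo={n,y}
  B2 li={n,y} lo=∅
  B3 li={y} lo={y}
  B4 li={y} lo={t,y}
  B5 li={y} lo={t,y}
  B6 li={t,y} lo={t,y}
  B7 li=∅ lo={t,y}
  B8 li={t,y} lo=∅

Conflict graph:
  n — {q,y}
  q — {n,t,y}
  t — {q,y}
  y — {n,q,t}

Chromatic number:
  clique {n,q,y} ⇒ need ≥ 3
  assign n→r2 q→r0 t→r2 y→r1 — no edge inside a register ⇒ χ ≤ 3
  χ = 3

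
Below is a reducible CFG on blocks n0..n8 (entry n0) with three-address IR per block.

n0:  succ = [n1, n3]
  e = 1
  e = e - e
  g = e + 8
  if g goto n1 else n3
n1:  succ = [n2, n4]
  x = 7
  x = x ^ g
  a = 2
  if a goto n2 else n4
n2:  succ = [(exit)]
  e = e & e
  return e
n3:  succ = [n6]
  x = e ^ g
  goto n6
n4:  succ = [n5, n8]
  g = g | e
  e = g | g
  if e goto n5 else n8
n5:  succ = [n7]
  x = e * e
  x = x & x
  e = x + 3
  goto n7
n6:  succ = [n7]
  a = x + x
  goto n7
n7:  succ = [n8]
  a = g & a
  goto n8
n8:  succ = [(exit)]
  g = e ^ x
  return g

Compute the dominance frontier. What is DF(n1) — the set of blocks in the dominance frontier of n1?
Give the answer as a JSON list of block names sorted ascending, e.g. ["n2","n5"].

Answer: ["n7", "n8"]

Working:
idom tree: n1←n0 n2←n1 n3←n0 n4←n1 n5←n4 n6←n3 n7←n0 n8←n0
Join-block Dom:
  n7: preds {n5,n6}: {n0,n1,n4,n5} ∩ {n0,n3,n6} = {n0}; idom=n0
  n8: preds {n4,n7}: {n0,n1,n4} ∩ {n0,n7} = {n0}; idom=n0

DF walk-up:
  join n7 pred n5: n5→n4→n1 stop@n0
  join n7 pred n6: n6→n3 stop@n0
  join n8 pred n4: n4→n1 stop@n0
  join n8 pred n7: n7 stop@n0
  n0 → ∅
  n1 → {n7,n8}
  n2 → ∅
  n3 → {n7}
  n4 → {n7,n8}
  n5 → {n7}
  n6 → {n7}
  n7 → {n8}
  n8 → ∅

DF(n1) = ["n7", "n8"]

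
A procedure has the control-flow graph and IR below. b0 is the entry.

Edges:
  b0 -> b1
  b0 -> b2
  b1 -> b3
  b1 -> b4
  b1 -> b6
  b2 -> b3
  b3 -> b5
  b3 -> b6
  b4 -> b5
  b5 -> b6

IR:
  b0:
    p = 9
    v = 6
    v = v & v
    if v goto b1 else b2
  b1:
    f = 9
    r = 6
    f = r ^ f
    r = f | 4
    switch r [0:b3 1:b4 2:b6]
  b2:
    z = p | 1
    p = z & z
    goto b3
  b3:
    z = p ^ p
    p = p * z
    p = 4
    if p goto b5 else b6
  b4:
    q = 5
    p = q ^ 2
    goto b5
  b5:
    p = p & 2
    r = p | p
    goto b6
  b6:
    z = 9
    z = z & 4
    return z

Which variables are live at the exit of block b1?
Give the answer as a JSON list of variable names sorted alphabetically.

Answer: ["p"]

Derivation:
Block summaries:
  b0 def {p,v} use ∅
  b1 def {f,r} use ∅
  b2 def {p,z} use {p}
  b3 def {p,z} use {p}
  b4 def {p,q} use ∅
  b5 def {p,r} use {p}
  b6 def {z} use ∅

Liveness:
  live b0: ∅→{p}
  live b1: {p}→{p}
  live b2: {p}→{p}
  live b3: {p}→{p}
  live b4: ∅→{p}
  live b5: {p}→∅
  live b6: ∅→∅

live-out(b1) = ["p"]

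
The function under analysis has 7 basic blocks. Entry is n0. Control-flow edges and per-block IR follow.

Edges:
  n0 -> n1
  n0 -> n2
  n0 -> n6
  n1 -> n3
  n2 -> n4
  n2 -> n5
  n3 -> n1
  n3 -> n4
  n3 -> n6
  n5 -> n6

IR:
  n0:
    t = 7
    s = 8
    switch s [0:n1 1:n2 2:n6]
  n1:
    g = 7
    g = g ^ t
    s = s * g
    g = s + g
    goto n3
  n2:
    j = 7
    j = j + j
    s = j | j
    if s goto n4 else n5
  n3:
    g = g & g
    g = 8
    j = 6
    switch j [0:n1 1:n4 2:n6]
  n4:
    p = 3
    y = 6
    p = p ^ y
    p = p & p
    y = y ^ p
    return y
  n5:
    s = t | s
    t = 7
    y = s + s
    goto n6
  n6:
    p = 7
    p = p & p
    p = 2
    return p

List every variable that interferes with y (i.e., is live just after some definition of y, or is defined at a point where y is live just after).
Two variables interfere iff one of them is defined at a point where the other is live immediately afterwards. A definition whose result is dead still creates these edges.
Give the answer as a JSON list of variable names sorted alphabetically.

Answer: ["p"]

Working:
Per-block:
  n0: def={s,t} ue=∅
  n1: def={g,s} ue={s,t}
  n2: def={j,s} ue=∅
  n3: def={g,j} ue={g}
  n4: def={p,y} ue=∅
  n5: def={s,t,y} ue={s,t}
  n6: def={p} ue=∅

Liveness:
  live n0: ∅→{s,t}
  live n1: {s,t}→{g,s,t}
  live n2: {t}→{s,t}
  live n3: {g,s,t}→{s,t}
  live n4: ∅→∅
  live n5: {s,t}→∅
  live n6: ∅→∅

Conflict graph:
  g↔{s,t}
  j↔{s,t}
  p↔{y}
  s↔{g,j,t}
  t↔{g,j,s}
  y↔{p}

N(y) = ["p"]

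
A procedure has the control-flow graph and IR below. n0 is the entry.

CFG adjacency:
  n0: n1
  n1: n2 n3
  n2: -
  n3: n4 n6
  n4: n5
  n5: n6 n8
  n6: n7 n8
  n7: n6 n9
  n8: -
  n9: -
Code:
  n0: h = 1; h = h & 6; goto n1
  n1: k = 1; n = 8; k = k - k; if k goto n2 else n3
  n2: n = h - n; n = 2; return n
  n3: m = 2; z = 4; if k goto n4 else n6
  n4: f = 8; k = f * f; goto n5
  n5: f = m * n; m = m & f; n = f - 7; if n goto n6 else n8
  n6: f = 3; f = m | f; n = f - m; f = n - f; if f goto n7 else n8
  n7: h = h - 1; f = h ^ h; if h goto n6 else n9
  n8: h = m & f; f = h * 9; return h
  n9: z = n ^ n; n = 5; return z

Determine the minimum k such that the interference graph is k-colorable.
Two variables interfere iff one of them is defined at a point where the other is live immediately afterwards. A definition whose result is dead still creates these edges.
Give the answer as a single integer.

Block summaries:
  n0: def={h} ue=∅
  n1: def={k,n} ue=∅
  n2: def={n} ue={h,n}
  n3: def={m,z} ue={k}
  n4: def={f,k} ue=∅
  n5: def={f,m,n} ue={m,n}
  n6: def={f,n} ue={m}
  n7: def={f,h} ue={h}
  n8: def={f,h} ue={f,m}
  n9: def={n,z} ue={n}

Liveness:
  live n0: ∅→{h}
  live n1: {h}→{h,k,n}
  live n2: {h,n}→∅
  live n3: {h,k,n}→{h,m,n}
  live n4: {h,m,n}→{h,m,n}
  live n5: {h,m,n}→{f,h,m}
  live n6: {h,m}→{f,h,m,n}
  live n7: {h,m,n}→{h,m,n}
  live n8: {f,m}→∅
  live n9: {n}→∅

Conflict graph:
  f — {h,m,n}
  h — {f,k,m,n,z}
  k — {h,m,n,z}
  m — {f,h,k,n,z}
  n — {f,h,k,m,z}
  z — {h,k,m,n}

Registers:
  {h,k,m,n,z} pairwise interfere (5-clique) ⇒ χ ≥ 5
  assign f→r3 h→r0 k→r3 m→r1 n→r2 z→r4 — no edge inside a register ⇒ χ ≤ 5
  χ = 5

Answer: 5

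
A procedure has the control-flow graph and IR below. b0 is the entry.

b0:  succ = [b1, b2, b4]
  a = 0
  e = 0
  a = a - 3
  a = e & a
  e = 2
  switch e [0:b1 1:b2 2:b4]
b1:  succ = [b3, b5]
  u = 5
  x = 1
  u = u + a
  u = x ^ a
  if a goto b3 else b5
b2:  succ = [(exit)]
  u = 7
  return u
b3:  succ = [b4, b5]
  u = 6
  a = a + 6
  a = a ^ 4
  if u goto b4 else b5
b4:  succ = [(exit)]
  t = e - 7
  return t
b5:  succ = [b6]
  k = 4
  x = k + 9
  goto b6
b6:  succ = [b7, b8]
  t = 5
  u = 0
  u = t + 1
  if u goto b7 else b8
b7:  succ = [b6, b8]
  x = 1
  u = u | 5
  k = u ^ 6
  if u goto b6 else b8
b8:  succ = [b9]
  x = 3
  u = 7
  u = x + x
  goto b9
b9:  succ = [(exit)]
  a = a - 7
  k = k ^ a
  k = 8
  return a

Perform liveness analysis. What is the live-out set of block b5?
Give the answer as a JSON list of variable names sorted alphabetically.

Block summaries:
  b0: def={a,e} ue=∅
  b1: def={u,x} ue={a}
  b2: def={u} ue=∅
  b3: def={a,u} ue={a}
  b4: def={t} ue={e}
  b5: def={k,x} ue=∅
  b6: def={t,u} ue=∅
  b7: def={k,u,x} ue={u}
  b8: def={u,x} ue=∅
  b9: def={a,k} ue={a,k}

Liveness:
  b0 li=∅ lo={a,e}
  b1 li={a,e} lo={a,e}
  b2 li=∅ lo=∅
  b3 li={a,e} lo={a,e}
  b4 li={e} lo=∅
  b5 li={a} lo={a,k}
  b6 li={a,k} lo={a,k,u}
  b7 li={a,u} lo={a,k}
  b8 li={a,k} lo={a,k}
  b9 li={a,k} lo=∅

live-out(b5) = ["a", "k"]

Answer: ["a", "k"]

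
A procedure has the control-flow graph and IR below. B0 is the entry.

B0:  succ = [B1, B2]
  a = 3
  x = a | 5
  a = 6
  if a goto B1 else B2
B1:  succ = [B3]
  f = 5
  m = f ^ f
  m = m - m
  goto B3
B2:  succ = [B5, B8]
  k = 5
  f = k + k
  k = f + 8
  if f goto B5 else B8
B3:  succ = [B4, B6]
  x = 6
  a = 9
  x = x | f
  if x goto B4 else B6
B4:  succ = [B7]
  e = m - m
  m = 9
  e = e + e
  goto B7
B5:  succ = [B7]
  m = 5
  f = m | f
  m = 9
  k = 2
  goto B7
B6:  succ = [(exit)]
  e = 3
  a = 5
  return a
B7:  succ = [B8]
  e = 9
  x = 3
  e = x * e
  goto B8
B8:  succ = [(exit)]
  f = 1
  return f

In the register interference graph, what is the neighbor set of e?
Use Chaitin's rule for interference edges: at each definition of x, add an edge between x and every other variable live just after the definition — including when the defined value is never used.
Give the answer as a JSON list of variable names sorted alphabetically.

Answer: ["m", "x"]

Working:
Block summaries:
  B0 def {a,x} use ∅
  B1 def {f,m} use ∅
  B2 def {f,k} use ∅
  B3 def {a,x} use {f}
  B4 def {e,m} use {m}
  B5 def {f,k,m} use {f}
  B6 def {a,e} use ∅
  B7 def {e,x} use ∅
  B8 def {f} use ∅

Live sets:
  B0 li=∅ lo=∅
  B1 li=∅ lo={f,m}
  B2 li=∅ lo={f}
  B3 li={f,m} lo={m}
  B4 li={m} lo=∅
  B5 li={f} lo=∅
  B6 li=∅ lo=∅
  B7 li=∅ lo=∅
  B8 li=∅ lo=∅

Interference:
  a↔{f,m,x}
  e↔{m,x}
  f↔{a,k,m,x}
  k↔{f}
  m↔{a,e,f,x}
  x↔{a,e,f,m}

N(e) = ["m", "x"]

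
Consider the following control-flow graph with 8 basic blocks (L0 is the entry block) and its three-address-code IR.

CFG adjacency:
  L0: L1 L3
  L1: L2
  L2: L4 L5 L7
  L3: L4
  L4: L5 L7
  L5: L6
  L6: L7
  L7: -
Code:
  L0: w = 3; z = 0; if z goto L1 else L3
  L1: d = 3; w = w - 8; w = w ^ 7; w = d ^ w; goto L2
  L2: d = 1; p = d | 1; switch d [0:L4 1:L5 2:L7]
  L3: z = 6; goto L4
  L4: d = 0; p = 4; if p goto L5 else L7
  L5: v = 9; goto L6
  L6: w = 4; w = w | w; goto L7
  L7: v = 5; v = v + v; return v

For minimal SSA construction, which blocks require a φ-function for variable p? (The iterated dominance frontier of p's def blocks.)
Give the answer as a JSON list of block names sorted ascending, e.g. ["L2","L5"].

idom tree: L1←L0 L2←L1 L3←L0 L4←L0 L5←L0 L6←L5 L7←L0
Join-block Dom:
  L4: preds {L2,L3}: {L0,L1,L2} ∩ {L0,L3} = {L0}; idom=L0
  L5: preds {L2,L4}: {L0,L1,L2} ∩ {L0,L4} = {L0}; idom=L0
  L7: preds {L2,L4,L6}: {L0,L1,L2} ∩ {L0,L4} ∩ {L0,L5,L6} = {L0}; idom=L0

DF walk-up:
  L4←L2: walk L2→L1 to L0
  L4←L3: walk L3 to L0
  L5←L2: walk L2→L1 to L0
  L5←L4: walk L4 to L0
  L7←L2: walk L2→L1 to L0
  L7←L4: walk L4 to L0
  L7←L6: walk L6→L5 to L0
  DF(L0)=∅
  DF(L1)={L4,L5,L7}
  DF(L2)={L4,L5,L7}
  DF(L3)={L4}
  DF(L4)={L5,L7}
  DF(L5)={L7}
  DF(L6)={L7}
  DF(L7)=∅

φ for p: defs {L2,L4}
  DF⁺ = {L4,L5,L7}

Answer: ["L4", "L5", "L7"]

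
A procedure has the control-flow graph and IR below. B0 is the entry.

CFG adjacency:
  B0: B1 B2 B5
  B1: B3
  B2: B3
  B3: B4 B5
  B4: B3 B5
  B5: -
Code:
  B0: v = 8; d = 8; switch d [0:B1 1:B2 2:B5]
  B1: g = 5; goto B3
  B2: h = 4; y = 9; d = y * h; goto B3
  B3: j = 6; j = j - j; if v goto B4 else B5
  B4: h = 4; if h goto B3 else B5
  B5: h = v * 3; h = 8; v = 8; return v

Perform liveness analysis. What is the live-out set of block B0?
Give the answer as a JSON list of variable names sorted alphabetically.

Answer: ["v"]

Derivation:
Per-block:
  B0: {d,v} / ∅
  B1: {g} / ∅
  B2: {d,h,y} / ∅
  B3: {j} / {v}
  B4: {h} / ∅
  B5: {h,v} / {v}

Backward fixpoint:
  B0: in=∅ out={v}
  B1: in={v} out={v}
  B2: in={v} out={v}
  B3: in={v} out={v}
  B4: in={v} out={v}
  B5: in={v} out=∅

live-out(B0) = ["v"]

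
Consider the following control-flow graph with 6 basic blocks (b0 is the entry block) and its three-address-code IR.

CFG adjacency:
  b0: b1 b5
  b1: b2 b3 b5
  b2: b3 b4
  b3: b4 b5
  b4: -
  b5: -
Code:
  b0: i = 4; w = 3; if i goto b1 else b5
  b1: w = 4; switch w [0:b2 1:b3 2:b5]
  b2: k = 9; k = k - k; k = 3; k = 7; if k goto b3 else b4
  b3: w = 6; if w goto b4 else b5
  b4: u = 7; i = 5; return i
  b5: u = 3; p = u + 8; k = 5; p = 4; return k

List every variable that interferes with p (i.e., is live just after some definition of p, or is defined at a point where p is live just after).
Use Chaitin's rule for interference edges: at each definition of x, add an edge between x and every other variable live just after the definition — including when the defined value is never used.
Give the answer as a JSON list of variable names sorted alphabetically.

Block summaries:
  b0: {i,w} / ∅
  b1: {w} / ∅
  b2: {k} / ∅
  b3: {w} / ∅
  b4: {i,u} / ∅
  b5: {k,p,u} / ∅

Backward fixpoint:
  b0: in=∅ out=∅
  b1: in=∅ out=∅
  b2: in=∅ out=∅
  b3: in=∅ out=∅
  b4: in=∅ out=∅
  b5: in=∅ out=∅

Interference:
  i — {w}
  k — {p}
  p — {k}
  u — ∅
  w — {i}

N(p) = ["k"]

Answer: ["k"]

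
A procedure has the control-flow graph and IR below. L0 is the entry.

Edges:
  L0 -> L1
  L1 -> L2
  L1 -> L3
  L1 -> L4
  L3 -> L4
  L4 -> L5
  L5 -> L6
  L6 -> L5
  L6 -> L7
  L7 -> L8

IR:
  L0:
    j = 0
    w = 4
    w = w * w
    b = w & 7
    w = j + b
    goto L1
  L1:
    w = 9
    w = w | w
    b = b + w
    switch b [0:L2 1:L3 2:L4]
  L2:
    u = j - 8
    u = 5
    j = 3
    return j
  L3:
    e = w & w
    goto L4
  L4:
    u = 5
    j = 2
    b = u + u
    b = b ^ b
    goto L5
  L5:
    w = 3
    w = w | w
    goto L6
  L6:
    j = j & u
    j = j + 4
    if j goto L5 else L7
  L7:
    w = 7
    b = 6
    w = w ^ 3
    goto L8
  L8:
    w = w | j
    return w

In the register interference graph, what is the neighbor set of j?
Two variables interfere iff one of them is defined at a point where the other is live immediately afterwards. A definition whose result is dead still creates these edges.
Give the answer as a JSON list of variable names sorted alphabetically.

def/use:
  L0 def {b,j,w} use ∅
  L1 def {b,w} use {b}
  L2 def {j,u} use {j}
  L3 def {e} use {w}
  L4 def {b,j,u} use ∅
  L5 def {w} use ∅
  L6 def {j} use {j,u}
  L7 def {b,w} use ∅
  L8 def {w} use {j,w}

Liveness:
  live L0: ∅→{b,j}
  live L1: {b,j}→{j,w}
  live L2: {j}→∅
  live L3: {w}→∅
  live L4: ∅→{j,u}
  live L5: {j,u}→{j,u}
  live L6: {j,u}→{j,u}
  live L7: {j}→{j,w}
  live L8: {j,w}→∅

Interference:
  b↔{j,u,w}
  e↔∅
  j↔{b,u,w}
  u↔{b,j,w}
  w↔{b,j,u}

N(j) = ["b", "u", "w"]

Answer: ["b", "u", "w"]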